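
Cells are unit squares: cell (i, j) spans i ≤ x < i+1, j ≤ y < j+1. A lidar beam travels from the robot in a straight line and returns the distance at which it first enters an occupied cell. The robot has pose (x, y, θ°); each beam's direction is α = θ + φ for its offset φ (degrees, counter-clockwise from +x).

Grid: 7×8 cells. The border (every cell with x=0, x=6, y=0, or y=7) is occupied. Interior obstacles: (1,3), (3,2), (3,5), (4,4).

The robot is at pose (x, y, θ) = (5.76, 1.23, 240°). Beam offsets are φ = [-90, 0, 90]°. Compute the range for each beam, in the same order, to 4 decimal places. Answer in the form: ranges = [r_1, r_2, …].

ranges = [2.0323, 0.2656, 0.2771]

beam 1: φ=-90°, α=150°
  d=(-0.8660,0.5000)  start (5,1)  tX=0.8776 tY=1.5400  stride 1/|dx|=1.1547 1/|dy|=2.0000
    cross x-line → (4,1), t=0.8776
    cross y-line → (4,2), t=1.5400
    cross x-line → (3,2), t=2.0323 (wall)
  → r_1 = 2.0323
beam 2: φ=0°, α=240°
  d=(-0.5000,-0.8660)  start (5,1)  tX=1.5200 tY=0.2656  stride 1/|dx|=2.0000 1/|dy|=1.1547
    cross y-line → (5,0), t=0.2656 (wall)
  → r_2 = 0.2656
beam 3: φ=90°, α=330°
  d=(0.8660,-0.5000)  start (5,1)  tX=0.2771 tY=0.4600  stride 1/|dx|=1.1547 1/|dy|=2.0000
    cross x-line → (6,1), t=0.2771 (wall)
  → r_3 = 0.2771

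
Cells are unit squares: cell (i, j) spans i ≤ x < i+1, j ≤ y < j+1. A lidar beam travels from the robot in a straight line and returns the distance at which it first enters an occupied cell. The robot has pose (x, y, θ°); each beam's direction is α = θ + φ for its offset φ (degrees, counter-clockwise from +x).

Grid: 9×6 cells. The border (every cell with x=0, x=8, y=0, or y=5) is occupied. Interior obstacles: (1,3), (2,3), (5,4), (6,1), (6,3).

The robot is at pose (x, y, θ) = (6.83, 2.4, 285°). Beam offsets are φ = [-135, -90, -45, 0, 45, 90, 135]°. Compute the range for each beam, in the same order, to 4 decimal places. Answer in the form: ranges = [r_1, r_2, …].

ranges = [5.2000, 5.4092, 0.4619, 0.4141, 1.3510, 1.2113, 2.3400]

beam 1: φ=-135°, α=150°
  dir = (cos 150°, sin 150°) = (-0.8660, 0.5000); from cell (6,2)
  next x-line at t=0.9584, next y-line at t=1.2000; Δt_x=1.1547, Δt_y=2.0000
    x: enter (5,2) at t=0.9584
    y: enter (5,3) at t=1.2000
    x: enter (4,3) at t=2.1131
    y: enter (4,4) at t=3.2000
    x: enter (3,4) at t=3.2678
    x: enter (2,4) at t=4.4225
    y: enter (2,5) at t=5.2000 ← occupied
  → r_1 = 5.2000
beam 2: φ=-90°, α=195°
  dir = (cos 195°, sin 195°) = (-0.9659, -0.2588); from cell (6,2)
  next x-line at t=0.8593, next y-line at t=1.5455; Δt_x=1.0353, Δt_y=3.8637
    x: enter (5,2) at t=0.8593
    y: enter (5,1) at t=1.5455
    x: enter (4,1) at t=1.8946
    x: enter (3,1) at t=2.9298
    x: enter (2,1) at t=3.9651
    x: enter (1,1) at t=5.0004
    y: enter (1,0) at t=5.4092 ← occupied
  → r_2 = 5.4092
beam 3: φ=-45°, α=240°
  dir = (cos 240°, sin 240°) = (-0.5000, -0.8660); from cell (6,2)
  next x-line at t=1.6600, next y-line at t=0.4619; Δt_x=2.0000, Δt_y=1.1547
    y: enter (6,1) at t=0.4619 ← occupied
  → r_3 = 0.4619
beam 4: φ=0°, α=285°
  dir = (cos 285°, sin 285°) = (0.2588, -0.9659); from cell (6,2)
  next x-line at t=0.6568, next y-line at t=0.4141; Δt_x=3.8637, Δt_y=1.0353
    y: enter (6,1) at t=0.4141 ← occupied
  → r_4 = 0.4141
beam 5: φ=45°, α=330°
  dir = (cos 330°, sin 330°) = (0.8660, -0.5000); from cell (6,2)
  next x-line at t=0.1963, next y-line at t=0.8000; Δt_x=1.1547, Δt_y=2.0000
    x: enter (7,2) at t=0.1963
    y: enter (7,1) at t=0.8000
    x: enter (8,1) at t=1.3510 ← occupied
  → r_5 = 1.3510
beam 6: φ=90°, α=15°
  dir = (cos 15°, sin 15°) = (0.9659, 0.2588); from cell (6,2)
  next x-line at t=0.1760, next y-line at t=2.3182; Δt_x=1.0353, Δt_y=3.8637
    x: enter (7,2) at t=0.1760
    x: enter (8,2) at t=1.2113 ← occupied
  → r_6 = 1.2113
beam 7: φ=135°, α=60°
  dir = (cos 60°, sin 60°) = (0.5000, 0.8660); from cell (6,2)
  next x-line at t=0.3400, next y-line at t=0.6928; Δt_x=2.0000, Δt_y=1.1547
    x: enter (7,2) at t=0.3400
    y: enter (7,3) at t=0.6928
    y: enter (7,4) at t=1.8475
    x: enter (8,4) at t=2.3400 ← occupied
  → r_7 = 2.3400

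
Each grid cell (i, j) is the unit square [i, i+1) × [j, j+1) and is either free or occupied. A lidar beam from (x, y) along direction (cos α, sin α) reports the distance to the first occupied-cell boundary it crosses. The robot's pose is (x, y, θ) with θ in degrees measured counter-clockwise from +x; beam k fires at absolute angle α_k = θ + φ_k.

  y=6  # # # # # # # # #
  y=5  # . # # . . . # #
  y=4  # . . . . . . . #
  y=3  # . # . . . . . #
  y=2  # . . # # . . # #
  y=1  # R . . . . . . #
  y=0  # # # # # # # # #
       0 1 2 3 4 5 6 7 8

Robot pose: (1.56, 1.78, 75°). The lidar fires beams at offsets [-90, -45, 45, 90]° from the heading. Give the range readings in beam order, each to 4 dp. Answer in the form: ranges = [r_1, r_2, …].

beam 1: φ=-90°, α=345°
  cosα=0.9659 sinα=-0.2588 | (1,1) | tMaxX 0.4555 tMaxY 3.0137 | tΔX 1.0353 tΔY 3.8637
    t=0.4555 [x] (2,1)
    t=1.4908 [x] (3,1)
    t=2.5261 [x] (4,1)
    t=3.0137 [y] (4,0) — stop
  → r_1 = 3.0137
beam 2: φ=-45°, α=30°
  cosα=0.8660 sinα=0.5000 | (1,1) | tMaxX 0.5081 tMaxY 0.4400 | tΔX 1.1547 tΔY 2.0000
    t=0.4400 [y] (1,2)
    t=0.5081 [x] (2,2)
    t=1.6628 [x] (3,2) — stop
  → r_2 = 1.6628
beam 3: φ=45°, α=120°
  cosα=-0.5000 sinα=0.8660 | (1,1) | tMaxX 1.1200 tMaxY 0.2540 | tΔX 2.0000 tΔY 1.1547
    t=0.2540 [y] (1,2)
    t=1.1200 [x] (0,2) — stop
  → r_3 = 1.1200
beam 4: φ=90°, α=165°
  cosα=-0.9659 sinα=0.2588 | (1,1) | tMaxX 0.5798 tMaxY 0.8500 | tΔX 1.0353 tΔY 3.8637
    t=0.5798 [x] (0,1) — stop
  → r_4 = 0.5798

ranges = [3.0137, 1.6628, 1.1200, 0.5798]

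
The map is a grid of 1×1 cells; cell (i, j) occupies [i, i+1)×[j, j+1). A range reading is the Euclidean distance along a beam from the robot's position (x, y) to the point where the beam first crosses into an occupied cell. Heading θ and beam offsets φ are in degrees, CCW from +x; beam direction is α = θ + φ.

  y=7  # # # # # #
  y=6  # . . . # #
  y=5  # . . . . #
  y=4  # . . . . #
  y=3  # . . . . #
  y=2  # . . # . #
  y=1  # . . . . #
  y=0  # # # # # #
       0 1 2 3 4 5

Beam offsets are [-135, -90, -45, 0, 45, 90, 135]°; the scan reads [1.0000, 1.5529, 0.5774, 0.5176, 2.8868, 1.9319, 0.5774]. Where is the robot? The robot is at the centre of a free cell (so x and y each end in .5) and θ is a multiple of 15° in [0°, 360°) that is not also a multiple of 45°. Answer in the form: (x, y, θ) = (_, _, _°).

Enumerate (i+0.5, j+0.5, θ) over the 22 free cells and 16 admissible headings. For each, cast all 7 beams and compare to the given ranges.
  (2.5, 4.5, 345°): beam 1 = 1.7321 ≠ 1.0000 ✗
  (1.5, 1.5, 210°): beam 1 = 5.6940 ≠ 1.0000 ✗
  (2.5, 6.5, 15°): beam 1 = 3.0000 ≠ 1.0000 ✗
  (4.5, 5.5, 150°): beam 1 = 0.5176 ≠ 1.0000 ✗
  …
  (3.5, 1.5, 105°): r_1=1.0000, r_2=1.5529, r_3=0.5774, r_4=0.5176, r_5=2.8868, r_6=1.9319, r_7=0.5774 — all match ✓
No second candidate reproduces the full scan.

(x, y, θ) = (3.5, 1.5, 105°)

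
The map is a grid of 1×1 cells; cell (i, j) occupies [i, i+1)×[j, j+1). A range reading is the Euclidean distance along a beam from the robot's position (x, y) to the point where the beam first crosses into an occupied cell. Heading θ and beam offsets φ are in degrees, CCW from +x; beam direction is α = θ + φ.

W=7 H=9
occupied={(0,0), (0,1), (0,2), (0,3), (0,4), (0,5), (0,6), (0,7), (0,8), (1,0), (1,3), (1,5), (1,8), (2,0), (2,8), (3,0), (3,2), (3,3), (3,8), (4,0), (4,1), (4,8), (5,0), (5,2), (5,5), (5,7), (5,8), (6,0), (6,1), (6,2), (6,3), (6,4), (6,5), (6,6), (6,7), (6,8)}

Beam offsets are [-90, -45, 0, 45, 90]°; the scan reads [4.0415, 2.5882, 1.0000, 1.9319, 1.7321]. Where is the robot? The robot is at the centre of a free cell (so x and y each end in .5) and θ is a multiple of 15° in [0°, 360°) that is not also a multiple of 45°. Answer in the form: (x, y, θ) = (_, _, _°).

(x, y, θ) = (4.5, 4.5, 210°)

Candidates: 27 free-cell centres × 16 headings = 432 poses. Raycast each; keep the one whose scan matches to 4 dp.
  (5.5, 6.5, 195°): beam 1 = 0.5176 ≠ 4.0415 ✗
  (2.5, 1.5, 105°): beam 1 = 1.5529 ≠ 4.0415 ✗
  (5.5, 3.5, 30°): beam 1 = 0.5774 ≠ 4.0415 ✗
  …
  (4.5, 4.5, 210°): r_1=4.0415, r_2=2.5882, r_3=1.0000, r_4=1.9319, r_5=1.7321 — all match ✓
No second candidate reproduces the full scan.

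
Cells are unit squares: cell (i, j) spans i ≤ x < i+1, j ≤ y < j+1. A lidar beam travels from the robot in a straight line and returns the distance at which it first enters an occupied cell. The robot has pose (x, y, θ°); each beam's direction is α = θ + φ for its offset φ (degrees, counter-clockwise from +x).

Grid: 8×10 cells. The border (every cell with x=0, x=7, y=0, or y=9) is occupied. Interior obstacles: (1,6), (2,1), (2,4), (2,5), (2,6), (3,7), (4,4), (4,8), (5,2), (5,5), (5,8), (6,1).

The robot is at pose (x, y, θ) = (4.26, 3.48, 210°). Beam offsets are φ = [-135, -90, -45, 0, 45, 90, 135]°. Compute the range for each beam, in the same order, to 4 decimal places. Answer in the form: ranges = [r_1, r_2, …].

beam 1: φ=-135°, α=75°
  cosα=0.2588 sinα=0.9659 | (4,3) | tMaxX 2.8591 tMaxY 0.5383 | tΔX 3.8637 tΔY 1.0353
    t=0.5383 [y] (4,4) — stop
  → r_1 = 0.5383
beam 2: φ=-90°, α=120°
  cosα=-0.5000 sinα=0.8660 | (4,3) | tMaxX 0.5200 tMaxY 0.6004 | tΔX 2.0000 tΔY 1.1547
    t=0.5200 [x] (3,3)
    t=0.6004 [y] (3,4)
    t=1.7551 [y] (3,5)
    t=2.5200 [x] (2,5) — stop
  → r_2 = 2.5200
beam 3: φ=-45°, α=165°
  cosα=-0.9659 sinα=0.2588 | (4,3) | tMaxX 0.2692 tMaxY 2.0091 | tΔX 1.0353 tΔY 3.8637
    t=0.2692 [x] (3,3)
    t=1.3044 [x] (2,3)
    t=2.0091 [y] (2,4) — stop
  → r_3 = 2.0091
beam 4: φ=0°, α=210°
  cosα=-0.8660 sinα=-0.5000 | (4,3) | tMaxX 0.3002 tMaxY 0.9600 | tΔX 1.1547 tΔY 2.0000
    t=0.3002 [x] (3,3)
    t=0.9600 [y] (3,2)
    t=1.4549 [x] (2,2)
    t=2.6096 [x] (1,2)
    t=2.9600 [y] (1,1)
    t=3.7643 [x] (0,1) — stop
  → r_4 = 3.7643
beam 5: φ=45°, α=255°
  cosα=-0.2588 sinα=-0.9659 | (4,3) | tMaxX 1.0046 tMaxY 0.4969 | tΔX 3.8637 tΔY 1.0353
    t=0.4969 [y] (4,2)
    t=1.0046 [x] (3,2)
    t=1.5322 [y] (3,1)
    t=2.5675 [y] (3,0) — stop
  → r_5 = 2.5675
beam 6: φ=90°, α=300°
  cosα=0.5000 sinα=-0.8660 | (4,3) | tMaxX 1.4800 tMaxY 0.5543 | tΔX 2.0000 tΔY 1.1547
    t=0.5543 [y] (4,2)
    t=1.4800 [x] (5,2) — stop
  → r_6 = 1.4800
beam 7: φ=135°, α=345°
  cosα=0.9659 sinα=-0.2588 | (4,3) | tMaxX 0.7661 tMaxY 1.8546 | tΔX 1.0353 tΔY 3.8637
    t=0.7661 [x] (5,3)
    t=1.8014 [x] (6,3)
    t=1.8546 [y] (6,2)
    t=2.8367 [x] (7,2) — stop
  → r_7 = 2.8367

ranges = [0.5383, 2.5200, 2.0091, 3.7643, 2.5675, 1.4800, 2.8367]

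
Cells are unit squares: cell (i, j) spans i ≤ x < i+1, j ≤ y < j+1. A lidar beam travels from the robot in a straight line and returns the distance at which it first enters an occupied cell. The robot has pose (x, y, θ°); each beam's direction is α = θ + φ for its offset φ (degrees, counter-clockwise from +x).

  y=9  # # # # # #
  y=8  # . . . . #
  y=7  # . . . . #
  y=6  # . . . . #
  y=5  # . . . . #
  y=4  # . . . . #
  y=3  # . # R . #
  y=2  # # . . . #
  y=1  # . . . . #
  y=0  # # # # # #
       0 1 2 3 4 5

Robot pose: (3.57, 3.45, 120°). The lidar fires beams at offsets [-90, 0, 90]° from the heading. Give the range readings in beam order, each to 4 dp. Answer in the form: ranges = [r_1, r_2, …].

beam 1: φ=-90°, α=30°
  direction (0.8660, 0.5000); cell (3,3); t to first gridline: x 0.4965, y 1.1000 (then +1.1547 / +2.0000)
    (4,3) via x @ 0.4965
    (4,4) via y @ 1.1000
    (5,4) via x @ 1.6512  # hit
  → r_1 = 1.6512
beam 2: φ=0°, α=120°
  direction (-0.5000, 0.8660); cell (3,3); t to first gridline: x 1.1400, y 0.6351 (then +2.0000 / +1.1547)
    (3,4) via y @ 0.6351
    (2,4) via x @ 1.1400
    (2,5) via y @ 1.7898
    (2,6) via y @ 2.9445
    (1,6) via x @ 3.1400
    (1,7) via y @ 4.0992
    (0,7) via x @ 5.1400  # hit
  → r_2 = 5.1400
beam 3: φ=90°, α=210°
  direction (-0.8660, -0.5000); cell (3,3); t to first gridline: x 0.6582, y 0.9000 (then +1.1547 / +2.0000)
    (2,3) via x @ 0.6582  # hit
  → r_3 = 0.6582

ranges = [1.6512, 5.1400, 0.6582]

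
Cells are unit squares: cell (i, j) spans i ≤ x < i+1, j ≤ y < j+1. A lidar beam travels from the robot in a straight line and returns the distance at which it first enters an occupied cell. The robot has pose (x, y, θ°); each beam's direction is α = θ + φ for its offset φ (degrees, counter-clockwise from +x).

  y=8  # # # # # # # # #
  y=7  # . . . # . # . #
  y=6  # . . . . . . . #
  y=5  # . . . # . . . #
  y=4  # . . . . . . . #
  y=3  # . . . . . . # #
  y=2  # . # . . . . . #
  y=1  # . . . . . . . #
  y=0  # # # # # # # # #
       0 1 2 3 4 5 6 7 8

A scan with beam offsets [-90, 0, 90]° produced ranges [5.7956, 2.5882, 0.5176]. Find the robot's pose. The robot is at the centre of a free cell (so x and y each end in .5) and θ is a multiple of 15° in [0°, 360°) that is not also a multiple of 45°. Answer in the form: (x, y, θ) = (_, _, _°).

The pose lattice has 44·16 = 704 candidates. Test each by forward raycasting.
  (1.5, 6.5, 210°): beam 1 = 1.0000 ≠ 5.7956 ✗
  (6.5, 5.5, 255°): beam 1 = 1.5529 ≠ 5.7956 ✗
  (5.5, 3.5, 330°): beam 1 = 2.8868 ≠ 5.7956 ✗
  (1.5, 4.5, 60°): beam 1 = 7.0000 ≠ 5.7956 ✗
  (4.5, 4.5, 75°): beam 1 = 2.5882 ≠ 5.7956 ✗
  …
  (1.5, 5.5, 75°): r_1=5.7956, r_2=2.5882, r_3=0.5176 — all match ✓
No second candidate reproduces the full scan.

(x, y, θ) = (1.5, 5.5, 75°)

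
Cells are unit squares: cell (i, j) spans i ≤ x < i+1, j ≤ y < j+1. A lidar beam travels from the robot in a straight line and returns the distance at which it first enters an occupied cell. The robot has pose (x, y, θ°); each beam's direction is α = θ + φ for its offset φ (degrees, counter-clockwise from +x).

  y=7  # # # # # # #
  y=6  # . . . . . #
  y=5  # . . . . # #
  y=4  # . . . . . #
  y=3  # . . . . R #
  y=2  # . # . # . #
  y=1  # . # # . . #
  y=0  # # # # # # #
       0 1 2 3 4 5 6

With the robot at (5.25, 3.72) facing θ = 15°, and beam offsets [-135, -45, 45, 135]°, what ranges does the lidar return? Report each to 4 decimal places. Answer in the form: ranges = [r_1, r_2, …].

ranges = [0.8314, 0.8660, 1.4780, 4.9075]

beam 1: φ=-135°, α=240°
  direction (-0.5000, -0.8660); cell (5,3); t to first gridline: x 0.5000, y 0.8314 (then +2.0000 / +1.1547)
    (4,3) via x @ 0.5000
    (4,2) via y @ 0.8314  # hit
  → r_1 = 0.8314
beam 2: φ=-45°, α=330°
  direction (0.8660, -0.5000); cell (5,3); t to first gridline: x 0.8660, y 1.4400 (then +1.1547 / +2.0000)
    (6,3) via x @ 0.8660  # hit
  → r_2 = 0.8660
beam 3: φ=45°, α=60°
  direction (0.5000, 0.8660); cell (5,3); t to first gridline: x 1.5000, y 0.3233 (then +2.0000 / +1.1547)
    (5,4) via y @ 0.3233
    (5,5) via y @ 1.4780  # hit
  → r_3 = 1.4780
beam 4: φ=135°, α=150°
  direction (-0.8660, 0.5000); cell (5,3); t to first gridline: x 0.2887, y 0.5600 (then +1.1547 / +2.0000)
    (4,3) via x @ 0.2887
    (4,4) via y @ 0.5600
    (3,4) via x @ 1.4434
    (3,5) via y @ 2.5600
    (2,5) via x @ 2.5981
    (1,5) via x @ 3.7528
    (1,6) via y @ 4.5600
    (0,6) via x @ 4.9075  # hit
  → r_4 = 4.9075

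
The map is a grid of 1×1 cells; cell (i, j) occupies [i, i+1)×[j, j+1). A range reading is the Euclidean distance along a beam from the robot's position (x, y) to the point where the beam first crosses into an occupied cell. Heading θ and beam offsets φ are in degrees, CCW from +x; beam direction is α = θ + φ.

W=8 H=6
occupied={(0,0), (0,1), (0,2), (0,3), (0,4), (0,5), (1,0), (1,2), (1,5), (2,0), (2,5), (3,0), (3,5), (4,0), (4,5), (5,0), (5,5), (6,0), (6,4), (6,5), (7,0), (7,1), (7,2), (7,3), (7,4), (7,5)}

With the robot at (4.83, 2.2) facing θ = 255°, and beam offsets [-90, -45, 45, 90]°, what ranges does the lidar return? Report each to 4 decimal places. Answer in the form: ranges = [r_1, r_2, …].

ranges = [2.9298, 2.4000, 1.3856, 2.2465]

beam 1: φ=-90°, α=165°
  cosα=-0.9659 sinα=0.2588 | (4,2) | tMaxX 0.8593 tMaxY 3.0910 | tΔX 1.0353 tΔY 3.8637
    t=0.8593 [x] (3,2)
    t=1.8946 [x] (2,2)
    t=2.9298 [x] (1,2) — stop
  → r_1 = 2.9298
beam 2: φ=-45°, α=210°
  cosα=-0.8660 sinα=-0.5000 | (4,2) | tMaxX 0.9584 tMaxY 0.4000 | tΔX 1.1547 tΔY 2.0000
    t=0.4000 [y] (4,1)
    t=0.9584 [x] (3,1)
    t=2.1131 [x] (2,1)
    t=2.4000 [y] (2,0) — stop
  → r_2 = 2.4000
beam 3: φ=45°, α=300°
  cosα=0.5000 sinα=-0.8660 | (4,2) | tMaxX 0.3400 tMaxY 0.2309 | tΔX 2.0000 tΔY 1.1547
    t=0.2309 [y] (4,1)
    t=0.3400 [x] (5,1)
    t=1.3856 [y] (5,0) — stop
  → r_3 = 1.3856
beam 4: φ=90°, α=345°
  cosα=0.9659 sinα=-0.2588 | (4,2) | tMaxX 0.1760 tMaxY 0.7727 | tΔX 1.0353 tΔY 3.8637
    t=0.1760 [x] (5,2)
    t=0.7727 [y] (5,1)
    t=1.2113 [x] (6,1)
    t=2.2465 [x] (7,1) — stop
  → r_4 = 2.2465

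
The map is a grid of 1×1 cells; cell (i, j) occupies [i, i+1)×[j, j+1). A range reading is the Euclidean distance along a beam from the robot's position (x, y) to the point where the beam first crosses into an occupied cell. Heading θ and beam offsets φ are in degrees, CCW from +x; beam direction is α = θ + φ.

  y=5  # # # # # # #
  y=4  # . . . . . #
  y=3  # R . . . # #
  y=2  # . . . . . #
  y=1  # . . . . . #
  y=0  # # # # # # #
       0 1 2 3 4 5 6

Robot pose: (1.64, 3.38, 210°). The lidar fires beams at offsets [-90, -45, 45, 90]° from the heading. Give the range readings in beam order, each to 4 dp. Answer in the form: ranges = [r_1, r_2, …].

beam 1: φ=-90°, α=120°
  d=(-0.5000,0.8660)  start (1,3)  tX=1.2800 tY=0.7159  stride 1/|dx|=2.0000 1/|dy|=1.1547
    cross y-line → (1,4), t=0.7159
    cross x-line → (0,4), t=1.2800 (wall)
  → r_1 = 1.2800
beam 2: φ=-45°, α=165°
  d=(-0.9659,0.2588)  start (1,3)  tX=0.6626 tY=2.3955  stride 1/|dx|=1.0353 1/|dy|=3.8637
    cross x-line → (0,3), t=0.6626 (wall)
  → r_2 = 0.6626
beam 3: φ=45°, α=255°
  d=(-0.2588,-0.9659)  start (1,3)  tX=2.4728 tY=0.3934  stride 1/|dx|=3.8637 1/|dy|=1.0353
    cross y-line → (1,2), t=0.3934
    cross y-line → (1,1), t=1.4287
    cross y-line → (1,0), t=2.4640 (wall)
  → r_3 = 2.4640
beam 4: φ=90°, α=300°
  d=(0.5000,-0.8660)  start (1,3)  tX=0.7200 tY=0.4388  stride 1/|dx|=2.0000 1/|dy|=1.1547
    cross y-line → (1,2), t=0.4388
    cross x-line → (2,2), t=0.7200
    cross y-line → (2,1), t=1.5935
    cross x-line → (3,1), t=2.7200
    cross y-line → (3,0), t=2.7482 (wall)
  → r_4 = 2.7482

ranges = [1.2800, 0.6626, 2.4640, 2.7482]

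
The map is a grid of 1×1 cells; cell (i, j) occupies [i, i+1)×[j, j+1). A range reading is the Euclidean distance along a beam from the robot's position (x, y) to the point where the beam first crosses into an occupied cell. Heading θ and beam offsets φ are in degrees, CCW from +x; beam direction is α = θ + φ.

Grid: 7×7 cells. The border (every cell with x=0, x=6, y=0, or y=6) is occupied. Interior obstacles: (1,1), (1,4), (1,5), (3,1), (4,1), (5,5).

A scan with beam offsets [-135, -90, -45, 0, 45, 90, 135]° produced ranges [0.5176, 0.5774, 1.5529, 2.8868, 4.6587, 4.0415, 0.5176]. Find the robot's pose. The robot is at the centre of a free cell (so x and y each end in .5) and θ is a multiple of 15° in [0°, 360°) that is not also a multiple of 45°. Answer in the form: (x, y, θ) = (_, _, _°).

(x, y, θ) = (1.5, 3.5, 300°)

Candidates: 19 free-cell centres × 16 headings = 304 poses. Raycast each; keep the one whose scan matches to 4 dp.
  (2.5, 5.5, 15°): beam 1 = 1.0000 ≠ 0.5176 ✗
  (5.5, 2.5, 60°): beam 1 = 1.5529 ≠ 0.5176 ✗
  (3.5, 4.5, 165°): beam 1 = 1.7321 ≠ 0.5176 ✗
  (3.5, 2.5, 240°): beam 1 = 3.6235 ≠ 0.5176 ✗
  …
  (1.5, 3.5, 300°): r_1=0.5176, r_2=0.5774, r_3=1.5529, r_4=2.8868, r_5=4.6587, r_6=4.0415, r_7=0.5176 — all match ✓
No second candidate reproduces the full scan.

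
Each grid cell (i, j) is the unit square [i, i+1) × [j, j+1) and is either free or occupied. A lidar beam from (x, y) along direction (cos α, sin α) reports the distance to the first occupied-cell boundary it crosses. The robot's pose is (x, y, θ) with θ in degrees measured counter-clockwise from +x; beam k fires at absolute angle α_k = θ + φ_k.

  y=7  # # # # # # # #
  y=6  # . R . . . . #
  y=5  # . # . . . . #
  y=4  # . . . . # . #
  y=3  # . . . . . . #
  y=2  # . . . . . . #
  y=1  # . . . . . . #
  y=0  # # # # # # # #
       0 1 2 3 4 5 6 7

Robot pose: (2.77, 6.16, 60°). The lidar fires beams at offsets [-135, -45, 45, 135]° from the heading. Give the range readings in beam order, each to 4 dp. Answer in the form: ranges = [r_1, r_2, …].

ranges = [0.1656, 3.2455, 0.8696, 0.6182]

beam 1: φ=-135°, α=285°
  dir = (cos 285°, sin 285°) = (0.2588, -0.9659); from cell (2,6)
  next x-line at t=0.8887, next y-line at t=0.1656; Δt_x=3.8637, Δt_y=1.0353
    y: enter (2,5) at t=0.1656 ← occupied
  → r_1 = 0.1656
beam 2: φ=-45°, α=15°
  dir = (cos 15°, sin 15°) = (0.9659, 0.2588); from cell (2,6)
  next x-line at t=0.2381, next y-line at t=3.2455; Δt_x=1.0353, Δt_y=3.8637
    x: enter (3,6) at t=0.2381
    x: enter (4,6) at t=1.2734
    x: enter (5,6) at t=2.3087
    y: enter (5,7) at t=3.2455 ← occupied
  → r_2 = 3.2455
beam 3: φ=45°, α=105°
  dir = (cos 105°, sin 105°) = (-0.2588, 0.9659); from cell (2,6)
  next x-line at t=2.9751, next y-line at t=0.8696; Δt_x=3.8637, Δt_y=1.0353
    y: enter (2,7) at t=0.8696 ← occupied
  → r_3 = 0.8696
beam 4: φ=135°, α=195°
  dir = (cos 195°, sin 195°) = (-0.9659, -0.2588); from cell (2,6)
  next x-line at t=0.7972, next y-line at t=0.6182; Δt_x=1.0353, Δt_y=3.8637
    y: enter (2,5) at t=0.6182 ← occupied
  → r_4 = 0.6182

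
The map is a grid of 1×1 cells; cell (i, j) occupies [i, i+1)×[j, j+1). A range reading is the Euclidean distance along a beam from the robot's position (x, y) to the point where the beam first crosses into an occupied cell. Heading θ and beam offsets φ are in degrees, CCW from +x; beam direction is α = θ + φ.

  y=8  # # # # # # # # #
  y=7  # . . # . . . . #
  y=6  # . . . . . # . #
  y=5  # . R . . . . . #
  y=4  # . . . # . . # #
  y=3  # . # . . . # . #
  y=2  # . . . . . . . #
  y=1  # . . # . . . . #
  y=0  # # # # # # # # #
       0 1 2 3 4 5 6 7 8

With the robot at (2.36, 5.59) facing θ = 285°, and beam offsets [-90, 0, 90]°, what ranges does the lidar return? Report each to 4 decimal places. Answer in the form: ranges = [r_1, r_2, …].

ranges = [1.4080, 1.6461, 3.7684]

beam 1: φ=-90°, α=195°
  d=(-0.9659,-0.2588)  start (2,5)  tX=0.3727 tY=2.2796  stride 1/|dx|=1.0353 1/|dy|=3.8637
    cross x-line → (1,5), t=0.3727
    cross x-line → (0,5), t=1.4080 (wall)
  → r_1 = 1.4080
beam 2: φ=0°, α=285°
  d=(0.2588,-0.9659)  start (2,5)  tX=2.4728 tY=0.6108  stride 1/|dx|=3.8637 1/|dy|=1.0353
    cross y-line → (2,4), t=0.6108
    cross y-line → (2,3), t=1.6461 (wall)
  → r_2 = 1.6461
beam 3: φ=90°, α=15°
  d=(0.9659,0.2588)  start (2,5)  tX=0.6626 tY=1.5841  stride 1/|dx|=1.0353 1/|dy|=3.8637
    cross x-line → (3,5), t=0.6626
    cross y-line → (3,6), t=1.5841
    cross x-line → (4,6), t=1.6979
    cross x-line → (5,6), t=2.7331
    cross x-line → (6,6), t=3.7684 (wall)
  → r_3 = 3.7684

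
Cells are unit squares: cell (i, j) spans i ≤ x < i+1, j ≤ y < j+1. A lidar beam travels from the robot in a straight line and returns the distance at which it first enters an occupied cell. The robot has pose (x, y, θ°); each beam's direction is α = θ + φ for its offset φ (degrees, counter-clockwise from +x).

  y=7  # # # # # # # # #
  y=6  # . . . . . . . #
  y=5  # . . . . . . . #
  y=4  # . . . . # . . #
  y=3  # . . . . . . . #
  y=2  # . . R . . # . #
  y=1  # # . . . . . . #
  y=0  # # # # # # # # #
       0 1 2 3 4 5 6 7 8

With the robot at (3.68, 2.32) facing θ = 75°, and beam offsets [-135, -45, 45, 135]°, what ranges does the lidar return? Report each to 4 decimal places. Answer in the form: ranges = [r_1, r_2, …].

ranges = [1.5242, 4.9883, 5.3600, 1.9399]

beam 1: φ=-135°, α=300°
  dir = (cos 300°, sin 300°) = (0.5000, -0.8660); from cell (3,2)
  next x-line at t=0.6400, next y-line at t=0.3695; Δt_x=2.0000, Δt_y=1.1547
    y: enter (3,1) at t=0.3695
    x: enter (4,1) at t=0.6400
    y: enter (4,0) at t=1.5242 ← occupied
  → r_1 = 1.5242
beam 2: φ=-45°, α=30°
  dir = (cos 30°, sin 30°) = (0.8660, 0.5000); from cell (3,2)
  next x-line at t=0.3695, next y-line at t=1.3600; Δt_x=1.1547, Δt_y=2.0000
    x: enter (4,2) at t=0.3695
    y: enter (4,3) at t=1.3600
    x: enter (5,3) at t=1.5242
    x: enter (6,3) at t=2.6789
    y: enter (6,4) at t=3.3600
    x: enter (7,4) at t=3.8336
    x: enter (8,4) at t=4.9883 ← occupied
  → r_2 = 4.9883
beam 3: φ=45°, α=120°
  dir = (cos 120°, sin 120°) = (-0.5000, 0.8660); from cell (3,2)
  next x-line at t=1.3600, next y-line at t=0.7852; Δt_x=2.0000, Δt_y=1.1547
    y: enter (3,3) at t=0.7852
    x: enter (2,3) at t=1.3600
    y: enter (2,4) at t=1.9399
    y: enter (2,5) at t=3.0946
    x: enter (1,5) at t=3.3600
    y: enter (1,6) at t=4.2493
    x: enter (0,6) at t=5.3600 ← occupied
  → r_3 = 5.3600
beam 4: φ=135°, α=210°
  dir = (cos 210°, sin 210°) = (-0.8660, -0.5000); from cell (3,2)
  next x-line at t=0.7852, next y-line at t=0.6400; Δt_x=1.1547, Δt_y=2.0000
    y: enter (3,1) at t=0.6400
    x: enter (2,1) at t=0.7852
    x: enter (1,1) at t=1.9399 ← occupied
  → r_4 = 1.9399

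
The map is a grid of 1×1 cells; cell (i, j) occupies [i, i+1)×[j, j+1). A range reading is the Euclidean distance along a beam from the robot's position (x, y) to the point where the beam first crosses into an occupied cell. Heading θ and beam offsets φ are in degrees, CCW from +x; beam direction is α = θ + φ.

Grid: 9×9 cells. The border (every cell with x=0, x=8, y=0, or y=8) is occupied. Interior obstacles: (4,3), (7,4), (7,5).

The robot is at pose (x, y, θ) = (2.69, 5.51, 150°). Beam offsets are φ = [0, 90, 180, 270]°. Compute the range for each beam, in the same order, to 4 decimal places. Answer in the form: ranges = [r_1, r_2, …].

beam 1: φ=0°, α=150°
  d=(-0.8660,0.5000)  start (2,5)  tX=0.7967 tY=0.9800  stride 1/|dx|=1.1547 1/|dy|=2.0000
    cross x-line → (1,5), t=0.7967
    cross y-line → (1,6), t=0.9800
    cross x-line → (0,6), t=1.9514 (wall)
  → r_1 = 1.9514
beam 2: φ=90°, α=240°
  d=(-0.5000,-0.8660)  start (2,5)  tX=1.3800 tY=0.5889  stride 1/|dx|=2.0000 1/|dy|=1.1547
    cross y-line → (2,4), t=0.5889
    cross x-line → (1,4), t=1.3800
    cross y-line → (1,3), t=1.7436
    cross y-line → (1,2), t=2.8983
    cross x-line → (0,2), t=3.3800 (wall)
  → r_2 = 3.3800
beam 3: φ=180°, α=330°
  d=(0.8660,-0.5000)  start (2,5)  tX=0.3580 tY=1.0200  stride 1/|dx|=1.1547 1/|dy|=2.0000
    cross x-line → (3,5), t=0.3580
    cross y-line → (3,4), t=1.0200
    cross x-line → (4,4), t=1.5127
    cross x-line → (5,4), t=2.6674
    cross y-line → (5,3), t=3.0200
    cross x-line → (6,3), t=3.8221
    cross x-line → (7,3), t=4.9768
    cross y-line → (7,2), t=5.0200
    cross x-line → (8,2), t=6.1315 (wall)
  → r_3 = 6.1315
beam 4: φ=270°, α=60°
  d=(0.5000,0.8660)  start (2,5)  tX=0.6200 tY=0.5658  stride 1/|dx|=2.0000 1/|dy|=1.1547
    cross y-line → (2,6), t=0.5658
    cross x-line → (3,6), t=0.6200
    cross y-line → (3,7), t=1.7205
    cross x-line → (4,7), t=2.6200
    cross y-line → (4,8), t=2.8752 (wall)
  → r_4 = 2.8752

ranges = [1.9514, 3.3800, 6.1315, 2.8752]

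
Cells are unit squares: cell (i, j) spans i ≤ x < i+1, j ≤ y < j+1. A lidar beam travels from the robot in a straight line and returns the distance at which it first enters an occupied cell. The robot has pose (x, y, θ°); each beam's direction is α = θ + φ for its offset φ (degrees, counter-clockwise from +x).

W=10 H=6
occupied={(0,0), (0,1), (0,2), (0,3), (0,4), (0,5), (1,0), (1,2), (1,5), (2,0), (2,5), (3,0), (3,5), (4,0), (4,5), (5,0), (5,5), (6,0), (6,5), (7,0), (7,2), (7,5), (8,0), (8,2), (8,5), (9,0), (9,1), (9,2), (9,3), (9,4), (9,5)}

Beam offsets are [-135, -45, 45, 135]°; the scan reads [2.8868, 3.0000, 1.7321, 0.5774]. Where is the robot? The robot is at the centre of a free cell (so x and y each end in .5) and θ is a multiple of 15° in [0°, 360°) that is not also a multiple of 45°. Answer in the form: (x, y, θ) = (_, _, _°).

Enumerate (i+0.5, j+0.5, θ) over the 29 free cells and 16 admissible headings. For each, cast all 4 beams and compare to the given ranges.
  (6.5, 2.5, 195°): beam 2 = 5.0000 ≠ 3.0000 ✗
  (7.5, 1.5, 345°): beam 1 = 1.0000 ≠ 2.8868 ✗
  (1.5, 3.5, 330°): beam 1 = 0.5176 ≠ 2.8868 ✗
  (6.5, 1.5, 120°): beam 1 = 1.9319 ≠ 2.8868 ✗
  …
  (6.5, 2.5, 255°): r_1=2.8868, r_2=3.0000, r_3=1.7321, r_4=0.5774 — all match ✓
Unique over the lattice → pose = (6.5, 2.5, 255°).

(x, y, θ) = (6.5, 2.5, 255°)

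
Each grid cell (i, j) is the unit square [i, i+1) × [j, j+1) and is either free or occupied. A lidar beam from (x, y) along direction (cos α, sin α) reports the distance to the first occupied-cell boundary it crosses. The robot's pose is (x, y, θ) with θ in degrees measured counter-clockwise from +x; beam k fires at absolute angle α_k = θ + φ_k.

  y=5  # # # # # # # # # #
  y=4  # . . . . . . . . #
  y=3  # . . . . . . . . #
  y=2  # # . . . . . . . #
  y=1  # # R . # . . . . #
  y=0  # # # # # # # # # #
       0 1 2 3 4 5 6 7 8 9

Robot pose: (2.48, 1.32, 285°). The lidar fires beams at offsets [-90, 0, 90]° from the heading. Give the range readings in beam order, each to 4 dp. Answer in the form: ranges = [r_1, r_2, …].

beam 1: φ=-90°, α=195°
  cosα=-0.9659 sinα=-0.2588 | (2,1) | tMaxX 0.4969 tMaxY 1.2364 | tΔX 1.0353 tΔY 3.8637
    t=0.4969 [x] (1,1) — stop
  → r_1 = 0.4969
beam 2: φ=0°, α=285°
  cosα=0.2588 sinα=-0.9659 | (2,1) | tMaxX 2.0091 tMaxY 0.3313 | tΔX 3.8637 tΔY 1.0353
    t=0.3313 [y] (2,0) — stop
  → r_2 = 0.3313
beam 3: φ=90°, α=15°
  cosα=0.9659 sinα=0.2588 | (2,1) | tMaxX 0.5383 tMaxY 2.6273 | tΔX 1.0353 tΔY 3.8637
    t=0.5383 [x] (3,1)
    t=1.5736 [x] (4,1) — stop
  → r_3 = 1.5736

ranges = [0.4969, 0.3313, 1.5736]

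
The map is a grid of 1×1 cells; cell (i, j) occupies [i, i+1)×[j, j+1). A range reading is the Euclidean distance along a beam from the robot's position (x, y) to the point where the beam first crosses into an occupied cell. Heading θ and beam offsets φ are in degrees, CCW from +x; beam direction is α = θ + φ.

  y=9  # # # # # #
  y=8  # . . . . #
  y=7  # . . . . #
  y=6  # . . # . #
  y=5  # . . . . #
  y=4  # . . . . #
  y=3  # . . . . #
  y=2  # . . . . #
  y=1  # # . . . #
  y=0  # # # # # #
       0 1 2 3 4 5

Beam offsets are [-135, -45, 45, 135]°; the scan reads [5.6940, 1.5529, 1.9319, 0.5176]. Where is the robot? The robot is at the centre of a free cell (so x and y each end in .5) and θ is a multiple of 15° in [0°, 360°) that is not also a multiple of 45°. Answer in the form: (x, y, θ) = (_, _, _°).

The pose lattice has 30·16 = 480 candidates. Test each by forward raycasting.
  (4.5, 1.5, 345°): beam 1 = 1.0000 ≠ 5.6940 ✗
  (1.5, 7.5, 300°): beam 1 = 0.5176 ≠ 5.6940 ✗
  (4.5, 7.5, 195°): beam 1 = 1.0000 ≠ 5.6940 ✗
  …
  (1.5, 6.5, 60°): r_1=5.6940, r_2=1.5529, r_3=1.9319, r_4=0.5176 — all match ✓
Only this pose fits every beam.

(x, y, θ) = (1.5, 6.5, 60°)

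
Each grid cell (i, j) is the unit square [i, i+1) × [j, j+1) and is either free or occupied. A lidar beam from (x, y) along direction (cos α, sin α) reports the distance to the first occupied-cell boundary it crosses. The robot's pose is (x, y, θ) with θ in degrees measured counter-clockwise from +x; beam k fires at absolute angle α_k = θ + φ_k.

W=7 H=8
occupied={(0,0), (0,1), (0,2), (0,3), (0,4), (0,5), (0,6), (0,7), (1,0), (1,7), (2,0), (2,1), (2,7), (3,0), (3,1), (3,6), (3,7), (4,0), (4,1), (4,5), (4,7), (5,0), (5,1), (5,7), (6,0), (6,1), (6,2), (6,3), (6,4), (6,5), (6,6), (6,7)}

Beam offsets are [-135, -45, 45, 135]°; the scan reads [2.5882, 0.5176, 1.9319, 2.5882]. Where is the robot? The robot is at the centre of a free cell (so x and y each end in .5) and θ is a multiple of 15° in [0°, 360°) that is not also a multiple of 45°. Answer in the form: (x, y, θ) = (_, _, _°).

(x, y, θ) = (3.5, 2.5, 300°)

The pose lattice has 24·16 = 384 candidates. Test each by forward raycasting.
  (3.5, 5.5, 105°): beam 1 = 0.5774 ≠ 2.5882 ✗
  (3.5, 4.5, 285°): beam 1 = 2.8868 ≠ 2.5882 ✗
  (3.5, 3.5, 165°): beam 1 = 2.8868 ≠ 2.5882 ✗
  …
  (3.5, 2.5, 300°): r_1=2.5882, r_2=0.5176, r_3=1.9319, r_4=2.5882 — all match ✓
Unique over the lattice → pose = (3.5, 2.5, 300°).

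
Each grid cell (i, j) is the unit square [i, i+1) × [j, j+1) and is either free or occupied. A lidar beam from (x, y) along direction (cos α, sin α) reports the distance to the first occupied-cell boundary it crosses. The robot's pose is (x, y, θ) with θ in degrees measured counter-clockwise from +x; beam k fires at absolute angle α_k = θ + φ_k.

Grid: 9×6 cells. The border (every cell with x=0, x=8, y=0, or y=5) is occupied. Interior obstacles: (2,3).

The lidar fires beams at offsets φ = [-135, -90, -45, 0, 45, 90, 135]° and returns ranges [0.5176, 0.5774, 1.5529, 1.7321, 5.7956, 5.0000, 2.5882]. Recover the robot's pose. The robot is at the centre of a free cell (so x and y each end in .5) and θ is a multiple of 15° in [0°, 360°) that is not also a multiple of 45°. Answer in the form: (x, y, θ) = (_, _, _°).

The pose lattice has 27·16 = 432 candidates. Test each by forward raycasting.
  (7.5, 1.5, 120°): beam 3 = 1.9319 ≠ 1.5529 ✗
  (2.5, 2.5, 210°): beam 5 = 1.5529 ≠ 5.7956 ✗
  (4.5, 4.5, 210°): beam 3 = 1.9319 ≠ 1.5529 ✗
  (4.5, 2.5, 105°): beam 1 = 3.0000 ≠ 0.5176 ✗
  …
  (7.5, 3.5, 120°): r_1=0.5176, r_2=0.5774, r_3=1.5529, r_4=1.7321, r_5=5.7956, r_6=5.0000, r_7=2.5882 — all match ✓
Unique over the lattice → pose = (7.5, 3.5, 120°).

(x, y, θ) = (7.5, 3.5, 120°)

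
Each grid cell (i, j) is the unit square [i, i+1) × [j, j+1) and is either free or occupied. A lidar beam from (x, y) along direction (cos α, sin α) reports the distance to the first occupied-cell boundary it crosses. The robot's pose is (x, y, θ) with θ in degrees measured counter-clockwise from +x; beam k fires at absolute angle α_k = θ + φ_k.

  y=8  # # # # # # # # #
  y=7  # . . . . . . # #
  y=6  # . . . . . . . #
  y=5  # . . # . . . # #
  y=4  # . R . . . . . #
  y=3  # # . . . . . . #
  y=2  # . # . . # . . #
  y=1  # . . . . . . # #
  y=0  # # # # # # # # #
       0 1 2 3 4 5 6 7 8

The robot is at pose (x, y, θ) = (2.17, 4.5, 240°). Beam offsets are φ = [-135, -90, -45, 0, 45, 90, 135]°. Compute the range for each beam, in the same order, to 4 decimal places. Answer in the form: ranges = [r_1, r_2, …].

ranges = [3.6235, 1.3510, 1.2113, 0.5774, 1.5529, 3.2678, 5.0004]

beam 1: φ=-135°, α=105°
  d=(-0.2588,0.9659)  start (2,4)  tX=0.6568 tY=0.5176  stride 1/|dx|=3.8637 1/|dy|=1.0353
    cross y-line → (2,5), t=0.5176
    cross x-line → (1,5), t=0.6568
    cross y-line → (1,6), t=1.5529
    cross y-line → (1,7), t=2.5882
    cross y-line → (1,8), t=3.6235 (wall)
  → r_1 = 3.6235
beam 2: φ=-90°, α=150°
  d=(-0.8660,0.5000)  start (2,4)  tX=0.1963 tY=1.0000  stride 1/|dx|=1.1547 1/|dy|=2.0000
    cross x-line → (1,4), t=0.1963
    cross y-line → (1,5), t=1.0000
    cross x-line → (0,5), t=1.3510 (wall)
  → r_2 = 1.3510
beam 3: φ=-45°, α=195°
  d=(-0.9659,-0.2588)  start (2,4)  tX=0.1760 tY=1.9319  stride 1/|dx|=1.0353 1/|dy|=3.8637
    cross x-line → (1,4), t=0.1760
    cross x-line → (0,4), t=1.2113 (wall)
  → r_3 = 1.2113
beam 4: φ=0°, α=240°
  d=(-0.5000,-0.8660)  start (2,4)  tX=0.3400 tY=0.5774  stride 1/|dx|=2.0000 1/|dy|=1.1547
    cross x-line → (1,4), t=0.3400
    cross y-line → (1,3), t=0.5774 (wall)
  → r_4 = 0.5774
beam 5: φ=45°, α=285°
  d=(0.2588,-0.9659)  start (2,4)  tX=3.2069 tY=0.5176  stride 1/|dx|=3.8637 1/|dy|=1.0353
    cross y-line → (2,3), t=0.5176
    cross y-line → (2,2), t=1.5529 (wall)
  → r_5 = 1.5529
beam 6: φ=90°, α=330°
  d=(0.8660,-0.5000)  start (2,4)  tX=0.9584 tY=1.0000  stride 1/|dx|=1.1547 1/|dy|=2.0000
    cross x-line → (3,4), t=0.9584
    cross y-line → (3,3), t=1.0000
    cross x-line → (4,3), t=2.1131
    cross y-line → (4,2), t=3.0000
    cross x-line → (5,2), t=3.2678 (wall)
  → r_6 = 3.2678
beam 7: φ=135°, α=15°
  d=(0.9659,0.2588)  start (2,4)  tX=0.8593 tY=1.9319  stride 1/|dx|=1.0353 1/|dy|=3.8637
    cross x-line → (3,4), t=0.8593
    cross x-line → (4,4), t=1.8946
    cross y-line → (4,5), t=1.9319
    cross x-line → (5,5), t=2.9298
    cross x-line → (6,5), t=3.9651
    cross x-line → (7,5), t=5.0004 (wall)
  → r_7 = 5.0004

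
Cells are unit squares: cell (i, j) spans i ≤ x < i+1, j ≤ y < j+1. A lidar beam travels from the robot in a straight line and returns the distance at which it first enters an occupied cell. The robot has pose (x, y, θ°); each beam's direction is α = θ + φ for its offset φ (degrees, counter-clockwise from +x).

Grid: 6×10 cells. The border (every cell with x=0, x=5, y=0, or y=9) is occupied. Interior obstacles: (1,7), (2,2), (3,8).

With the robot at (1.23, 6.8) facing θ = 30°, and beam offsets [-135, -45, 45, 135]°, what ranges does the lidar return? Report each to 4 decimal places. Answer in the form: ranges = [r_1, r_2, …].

beam 1: φ=-135°, α=255°
  d=(-0.2588,-0.9659)  start (1,6)  tX=0.8887 tY=0.8282  stride 1/|dx|=3.8637 1/|dy|=1.0353
    cross y-line → (1,5), t=0.8282
    cross x-line → (0,5), t=0.8887 (wall)
  → r_1 = 0.8887
beam 2: φ=-45°, α=345°
  d=(0.9659,-0.2588)  start (1,6)  tX=0.7972 tY=3.0910  stride 1/|dx|=1.0353 1/|dy|=3.8637
    cross x-line → (2,6), t=0.7972
    cross x-line → (3,6), t=1.8324
    cross x-line → (4,6), t=2.8677
    cross y-line → (4,5), t=3.0910
    cross x-line → (5,5), t=3.9030 (wall)
  → r_2 = 3.9030
beam 3: φ=45°, α=75°
  d=(0.2588,0.9659)  start (1,6)  tX=2.9751 tY=0.2071  stride 1/|dx|=3.8637 1/|dy|=1.0353
    cross y-line → (1,7), t=0.2071 (wall)
  → r_3 = 0.2071
beam 4: φ=135°, α=165°
  d=(-0.9659,0.2588)  start (1,6)  tX=0.2381 tY=0.7727  stride 1/|dx|=1.0353 1/|dy|=3.8637
    cross x-line → (0,6), t=0.2381 (wall)
  → r_4 = 0.2381

ranges = [0.8887, 3.9030, 0.2071, 0.2381]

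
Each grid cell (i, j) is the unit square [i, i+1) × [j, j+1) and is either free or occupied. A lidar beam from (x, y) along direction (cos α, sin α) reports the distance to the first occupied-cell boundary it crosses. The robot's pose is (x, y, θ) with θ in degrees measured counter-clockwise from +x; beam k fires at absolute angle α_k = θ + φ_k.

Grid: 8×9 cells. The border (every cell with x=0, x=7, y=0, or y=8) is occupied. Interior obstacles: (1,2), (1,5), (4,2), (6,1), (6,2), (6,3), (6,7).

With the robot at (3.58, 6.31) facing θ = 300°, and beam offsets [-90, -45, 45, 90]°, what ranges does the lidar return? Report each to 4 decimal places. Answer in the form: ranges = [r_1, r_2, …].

beam 1: φ=-90°, α=210°
  d=(-0.8660,-0.5000)  start (3,6)  tX=0.6697 tY=0.6200  stride 1/|dx|=1.1547 1/|dy|=2.0000
    cross y-line → (3,5), t=0.6200
    cross x-line → (2,5), t=0.6697
    cross x-line → (1,5), t=1.8244 (wall)
  → r_1 = 1.8244
beam 2: φ=-45°, α=255°
  d=(-0.2588,-0.9659)  start (3,6)  tX=2.2409 tY=0.3209  stride 1/|dx|=3.8637 1/|dy|=1.0353
    cross y-line → (3,5), t=0.3209
    cross y-line → (3,4), t=1.3562
    cross x-line → (2,4), t=2.2409
    cross y-line → (2,3), t=2.3915
    cross y-line → (2,2), t=3.4268
    cross y-line → (2,1), t=4.4620
    cross y-line → (2,0), t=5.4973 (wall)
  → r_2 = 5.4973
beam 3: φ=45°, α=345°
  d=(0.9659,-0.2588)  start (3,6)  tX=0.4348 tY=1.1977  stride 1/|dx|=1.0353 1/|dy|=3.8637
    cross x-line → (4,6), t=0.4348
    cross y-line → (4,5), t=1.1977
    cross x-line → (5,5), t=1.4701
    cross x-line → (6,5), t=2.5054
    cross x-line → (7,5), t=3.5406 (wall)
  → r_3 = 3.5406
beam 4: φ=90°, α=30°
  d=(0.8660,0.5000)  start (3,6)  tX=0.4850 tY=1.3800  stride 1/|dx|=1.1547 1/|dy|=2.0000
    cross x-line → (4,6), t=0.4850
    cross y-line → (4,7), t=1.3800
    cross x-line → (5,7), t=1.6397
    cross x-line → (6,7), t=2.7944 (wall)
  → r_4 = 2.7944

ranges = [1.8244, 5.4973, 3.5406, 2.7944]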